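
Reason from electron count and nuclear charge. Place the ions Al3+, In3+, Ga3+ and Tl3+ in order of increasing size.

Al3+ < Ga3+ < In3+ < Tl3+

Same group, same charge. Going down the group adds an extra shell of electrons, so the ion gets larger: Al3+ is highest in the group and smallest.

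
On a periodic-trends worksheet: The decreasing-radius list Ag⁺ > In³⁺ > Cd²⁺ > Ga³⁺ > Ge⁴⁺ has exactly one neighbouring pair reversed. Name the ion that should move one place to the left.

Compare adjacent ions: both have 46 electrons but Z(In)=49 > Z(Cd)=48, so In³⁺ should be the smaller of the two — yet in this decreasing list In³⁺ sits before Cd²⁺. Nothing else is reversed, so Cd²⁺ should move one place to the left.

Cd²⁺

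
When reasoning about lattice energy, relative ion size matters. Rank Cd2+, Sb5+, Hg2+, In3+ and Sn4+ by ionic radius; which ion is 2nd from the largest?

Sb5+ has 46 e⁻ (Z=51), Sn4+ has 46 e⁻ (Z=50), In3+ has 46 e⁻ (Z=49), Cd2+ has 46 e⁻ (Z=48), Hg2+ has 78 e⁻ (Z=80). Sb5+ < Sn4+ (both 46 e⁻, Z=51>50); Sn4+ < In3+ (isoelectronic, higher Z=50 is smaller); In3+ < Cd2+ (both 46 e⁻, Z=49>48); Cd2+ < Hg2+ (same group, 1 shell fewer).
So the order is Sb5+ < Sn4+ < In3+ < Cd2+ < Hg2+; the 2nd-largest ion is Cd2+.

Cd2+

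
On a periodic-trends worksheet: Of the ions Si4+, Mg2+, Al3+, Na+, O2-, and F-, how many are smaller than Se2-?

Work out protons and electrons: Si4+: 10 e⁻, Z=14, Al3+: 10 e⁻, Z=13, Mg2+: 10 e⁻, Z=12, Na+: 10 e⁻, Z=11, F-: 10 e⁻, Z=9, O2-: 10 e⁻, Z=8, Se2-: 36 e⁻, Z=34. Si4+ < Al3+ (isoelectronic, higher Z=14 is smaller); Al3+ < Mg2+ (both 10 e⁻, Z=13>12); Mg2+ < Na+ (both 10 e⁻, Z=12>11); Na+ < F- (both 10 e⁻, Z=11>9); F- < O2- (isoelectronic, higher Z=9 is smaller); O2- < Se2- (same group, period 2 vs 4).
Ordering all of them (including Se2-) by radius gives Si4+ < Al3+ < Mg2+ < Na+ < F- < O2- < Se2-. That's 6.

6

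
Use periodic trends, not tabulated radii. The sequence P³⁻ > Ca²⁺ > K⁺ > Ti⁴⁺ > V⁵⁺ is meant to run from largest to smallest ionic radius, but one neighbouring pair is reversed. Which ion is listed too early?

Ca²⁺

Compare adjacent ions: they are isoelectronic (18 e⁻) and Ca has more protons than K (20 vs 19), making Ca²⁺ smaller — yet in this decreasing list Ca²⁺ sits before K⁺. Nothing else is reversed, so Ca²⁺ should move one place to the right.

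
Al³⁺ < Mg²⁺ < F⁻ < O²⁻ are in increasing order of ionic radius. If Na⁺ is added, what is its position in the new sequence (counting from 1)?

These species are isoelectronic with 10 electrons. The only difference is the number of protons: Al³⁺ (Z=13), Mg²⁺ (Z=12), Na⁺ (Z=11), F⁻ (Z=9), O²⁻ (Z=8). The strongest nuclear pull (Al³⁺) gives the smallest ion.
Merged order: Al³⁺ < Mg²⁺ < Na⁺ < F⁻ < O²⁻ — Na⁺ is number 3.

3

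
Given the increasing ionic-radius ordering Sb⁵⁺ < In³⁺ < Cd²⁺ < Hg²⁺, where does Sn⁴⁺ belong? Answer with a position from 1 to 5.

2

Work out protons and electrons: Sb⁵⁺ has 46 e⁻ (Z=51), Sn⁴⁺ has 46 e⁻ (Z=50), In³⁺ has 46 e⁻ (Z=49), Cd²⁺ has 46 e⁻ (Z=48), Hg²⁺ has 78 e⁻ (Z=80). Sb⁵⁺ < Sn⁴⁺ (both 46 e⁻, Z=51>50); Sn⁴⁺ < In³⁺ (both 46 e⁻, Z=50>49); In³⁺ < Cd²⁺ (both 46 e⁻, Z=49>48); Cd²⁺ < Hg²⁺ (same group, period 5 vs 6).
Merged order: Sb⁵⁺ < Sn⁴⁺ < In³⁺ < Cd²⁺ < Hg²⁺ — Sn⁴⁺ is number 2.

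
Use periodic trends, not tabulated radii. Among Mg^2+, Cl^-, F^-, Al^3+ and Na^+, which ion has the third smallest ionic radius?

Na^+

First list Z and electron count for each: Al^3+: 10 e⁻, Z=13, Mg^2+: 10 e⁻, Z=12, Na^+: 10 e⁻, Z=11, F^-: 10 e⁻, Z=9, Cl^-: 18 e⁻, Z=17. Al^3+ < Mg^2+ (isoelectronic, higher Z=13 is smaller); Mg^2+ < Na^+ (isoelectronic, higher Z=12 is smaller); Na^+ < F^- (isoelectronic, higher Z=11 is smaller); F^- < Cl^- (same group, 1 shell fewer).
Full ascending order: Al^3+ < Mg^2+ < Na^+ < F^- < Cl^-. Counting from the smallest, position 3 is Na^+.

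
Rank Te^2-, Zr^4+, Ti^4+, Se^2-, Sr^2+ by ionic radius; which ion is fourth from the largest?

Zr^4+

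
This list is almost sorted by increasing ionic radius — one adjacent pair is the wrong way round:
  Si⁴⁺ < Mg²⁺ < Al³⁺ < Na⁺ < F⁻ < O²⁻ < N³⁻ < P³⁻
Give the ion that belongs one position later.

Check each adjacent pair. Mg²⁺ and Al³⁺ are reversed: Al³⁺ and Mg²⁺ share 10 electrons; the higher nuclear charge on Al (Z=13) contracts it more, so Al³⁺ < Mg²⁺. No other neighbouring pair contradicts the periodic trends, so Mg²⁺ is the ion listed too early.

Mg²⁺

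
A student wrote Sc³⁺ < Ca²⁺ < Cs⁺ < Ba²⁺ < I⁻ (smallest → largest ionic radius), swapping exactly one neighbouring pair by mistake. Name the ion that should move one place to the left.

Ba²⁺

Check each adjacent pair. Cs⁺ and Ba²⁺ are reversed: both have 54 electrons but Z(Ba)=56 > Z(Cs)=55, so Ba²⁺ should be the smaller of the two. No other neighbouring pair contradicts the periodic trends, so Ba²⁺ is the ion listed too late.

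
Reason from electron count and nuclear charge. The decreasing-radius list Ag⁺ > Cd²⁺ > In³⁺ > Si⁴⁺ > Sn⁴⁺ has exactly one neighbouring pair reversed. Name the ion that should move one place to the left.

Sn⁴⁺

Check each adjacent pair. Si⁴⁺ and Sn⁴⁺ are reversed: same group and charge — period 3 sits above period 5, so Si⁴⁺ is smaller. No other neighbouring pair contradicts the periodic trends, so Sn⁴⁺ is the ion listed too late.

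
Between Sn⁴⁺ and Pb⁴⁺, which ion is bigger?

All are in the same group with charge +4. Radius grows down the group as n (the outermost shell) increases.

Pb⁴⁺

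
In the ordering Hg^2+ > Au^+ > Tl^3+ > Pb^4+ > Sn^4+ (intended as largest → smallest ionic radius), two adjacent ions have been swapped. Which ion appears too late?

Au^+

Check each adjacent pair. Hg^2+ and Au^+ are reversed: both have 78 electrons but Z(Hg)=80 > Z(Au)=79, so Hg^2+ should be the smaller of the two. No other neighbouring pair contradicts the periodic trends, so Au^+ is the ion listed too late.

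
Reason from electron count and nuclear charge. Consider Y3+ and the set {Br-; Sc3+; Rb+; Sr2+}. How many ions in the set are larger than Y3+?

Tabulating Z and e⁻: Sc3+: 18 e⁻, Z=21, Y3+: 36 e⁻, Z=39, Sr2+: 36 e⁻, Z=38, Rb+: 36 e⁻, Z=37, Br-: 36 e⁻, Z=35. Sc3+ < Y3+ (same group, 1 shell fewer); Y3+ < Sr2+ (both 36 e⁻, Z=39>38); Sr2+ < Rb+ (both 36 e⁻, Z=38>37); Rb+ < Br- (isoelectronic, higher Z=37 is smaller).
Overall: Sc3+ < Y3+ < Sr2+ < Rb+ < Br-. Y3+ has 1 below it and 3 above. That's 3.

3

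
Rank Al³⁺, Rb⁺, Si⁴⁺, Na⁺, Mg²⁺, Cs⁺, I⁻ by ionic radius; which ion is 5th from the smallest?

First list Z and electron count for each: Si⁴⁺ has 10 e⁻ (Z=14), Al³⁺ has 10 e⁻ (Z=13), Mg²⁺ has 10 e⁻ (Z=12), Na⁺ has 10 e⁻ (Z=11), Rb⁺ has 36 e⁻ (Z=37), Cs⁺ has 54 e⁻ (Z=55), I⁻ has 54 e⁻ (Z=53). Si⁴⁺ < Al³⁺ (isoelectronic, higher Z=14 is smaller); Al³⁺ < Mg²⁺ (isoelectronic, higher Z=13 is smaller); Mg²⁺ < Na⁺ (both 10 e⁻, Z=12>11); Na⁺ < Rb⁺ (same group, period 3 vs 5); Rb⁺ < Cs⁺ (same group, 1 shell fewer); Cs⁺ < I⁻ (isoelectronic, higher Z=55 is smaller).
Full ascending order: Si⁴⁺ < Al³⁺ < Mg²⁺ < Na⁺ < Rb⁺ < Cs⁺ < I⁻. Counting from the smallest, position 5 is Rb⁺.

Rb⁺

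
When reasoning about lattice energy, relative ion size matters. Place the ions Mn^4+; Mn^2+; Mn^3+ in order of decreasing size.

Mn^2+ > Mn^3+ > Mn^4+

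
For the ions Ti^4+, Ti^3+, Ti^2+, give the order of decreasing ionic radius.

These are all Ti ions. Removing more electrons (higher positive charge) pulls the remaining electrons in closer, so Ti^4+ is smallest and Ti^2+ is largest.

Ti^2+ > Ti^3+ > Ti^4+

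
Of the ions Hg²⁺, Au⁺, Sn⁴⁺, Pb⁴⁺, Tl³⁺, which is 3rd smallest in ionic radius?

Tl³⁺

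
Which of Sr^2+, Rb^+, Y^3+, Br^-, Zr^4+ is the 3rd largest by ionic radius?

All of these have 36 electrons (isoelectronic). With the same electron cloud, the ion with the most protons pulls it in tightest. Nuclear charges: Zr^4+ (Z=40), Y^3+ (Z=39), Sr^2+ (Z=38), Rb^+ (Z=37), Br^- (Z=35). Highest Z is smallest.
That gives Zr^4+ < Y^3+ < Sr^2+ < Rb^+ < Br^-. From the largest end, number 3 is Sr^2+.

Sr^2+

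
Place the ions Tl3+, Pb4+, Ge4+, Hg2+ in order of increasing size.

First list Z and electron count for each: Ge4+ (Z=32, 28 e⁻), Pb4+ (Z=82, 78 e⁻), Tl3+ (Z=81, 78 e⁻), Hg2+ (Z=80, 78 e⁻). Ge4+ < Pb4+ (same group, 2 shells fewer); Pb4+ < Tl3+ (both 78 e⁻, Z=82>81); Tl3+ < Hg2+ (both 78 e⁻, Z=81>80).

Ge4+ < Pb4+ < Tl3+ < Hg2+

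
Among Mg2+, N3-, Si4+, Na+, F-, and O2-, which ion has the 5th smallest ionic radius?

O2-

These species are isoelectronic with 10 electrons. The only difference is the number of protons: Si4+ (Z=14), Mg2+ (Z=12), Na+ (Z=11), F- (Z=9), O2- (Z=8), N3- (Z=7). The strongest nuclear pull (Si4+) gives the smallest ion.
That gives Si4+ < Mg2+ < Na+ < F- < O2- < N3-. From the smallest end, number 5 is O2-.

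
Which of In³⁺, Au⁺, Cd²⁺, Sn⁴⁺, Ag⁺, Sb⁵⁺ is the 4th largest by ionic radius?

In³⁺

First list Z and electron count for each: Sb⁵⁺ (Z=51, 46 e⁻), Sn⁴⁺ (Z=50, 46 e⁻), In³⁺ (Z=49, 46 e⁻), Cd²⁺ (Z=48, 46 e⁻), Ag⁺ (Z=47, 46 e⁻), Au⁺ (Z=79, 78 e⁻). Sb⁵⁺ < Sn⁴⁺ (both 46 e⁻, Z=51>50); Sn⁴⁺ < In³⁺ (both 46 e⁻, Z=50>49); In³⁺ < Cd²⁺ (both 46 e⁻, Z=49>48); Cd²⁺ < Ag⁺ (isoelectronic, higher Z=48 is smaller); Ag⁺ < Au⁺ (same group, 1 shell fewer).
That gives Sb⁵⁺ < Sn⁴⁺ < In³⁺ < Cd²⁺ < Ag⁺ < Au⁺. From the largest end, number 4 is In³⁺.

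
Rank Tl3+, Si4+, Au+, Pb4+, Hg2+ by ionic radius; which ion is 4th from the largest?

Pb4+

Electron counts and nuclear charges: Si4+: 10 e⁻, Z=14, Pb4+: 78 e⁻, Z=82, Tl3+: 78 e⁻, Z=81, Hg2+: 78 e⁻, Z=80, Au+: 78 e⁻, Z=79. Si4+ < Pb4+ (same group, 3 shells fewer); Pb4+ < Tl3+ (isoelectronic, higher Z=82 is smaller); Tl3+ < Hg2+ (isoelectronic, higher Z=81 is smaller); Hg2+ < Au+ (isoelectronic, higher Z=80 is smaller).
So the order is Si4+ < Pb4+ < Tl3+ < Hg2+ < Au+; the 4th-largest ion is Pb4+.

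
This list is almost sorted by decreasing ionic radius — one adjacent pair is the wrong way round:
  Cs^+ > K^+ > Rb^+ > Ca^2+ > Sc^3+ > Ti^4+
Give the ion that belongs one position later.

K^+

Scanning neighbour by neighbour, only K^+/Rb^+ violates a trend: K^+ and Rb^+ are in one column with the same charge; the lighter period-4 ion has one fewer shell and is smaller. That makes K^+ the one sitting a position early relative to where it belongs.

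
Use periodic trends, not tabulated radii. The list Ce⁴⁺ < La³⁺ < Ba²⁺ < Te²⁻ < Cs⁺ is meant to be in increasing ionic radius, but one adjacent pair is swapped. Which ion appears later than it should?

Compare adjacent ions: both have 54 electrons but Z(Cs)=55 > Z(Te)=52, so Cs⁺ should be the smaller of the two — yet in this increasing list Te²⁻ sits before Cs⁺. Nothing else is reversed, so Cs⁺ should move one place to the left.

Cs⁺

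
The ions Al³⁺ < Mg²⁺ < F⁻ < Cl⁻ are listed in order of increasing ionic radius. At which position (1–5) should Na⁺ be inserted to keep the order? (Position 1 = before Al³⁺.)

3

Work out protons and electrons: Al³⁺ (Z=13, 10 e⁻), Mg²⁺ (Z=12, 10 e⁻), Na⁺ (Z=11, 10 e⁻), F⁻ (Z=9, 10 e⁻), Cl⁻ (Z=17, 18 e⁻). Al³⁺ < Mg²⁺ (both 10 e⁻, Z=13>12); Mg²⁺ < Na⁺ (both 10 e⁻, Z=12>11); Na⁺ < F⁻ (both 10 e⁻, Z=11>9); F⁻ < Cl⁻ (same group, period 2 vs 3).
The complete sequence is Al³⁺ < Mg²⁺ < Na⁺ < F⁻ < Cl⁻. Na⁺ sits at position 3.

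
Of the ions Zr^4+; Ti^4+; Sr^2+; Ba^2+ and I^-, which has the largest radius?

Ti^4+ has 18 e⁻ (Z=22), Zr^4+ has 36 e⁻ (Z=40), Sr^2+ has 36 e⁻ (Z=38), Ba^2+ has 54 e⁻ (Z=56), I^- has 54 e⁻ (Z=53). Ti^4+ < Zr^4+ (same group, period 4 vs 5); Zr^4+ < Sr^2+ (both 36 e⁻, Z=40>38); Sr^2+ < Ba^2+ (same group, 1 shell fewer); Ba^2+ < I^- (isoelectronic, higher Z=56 is smaller).

I^-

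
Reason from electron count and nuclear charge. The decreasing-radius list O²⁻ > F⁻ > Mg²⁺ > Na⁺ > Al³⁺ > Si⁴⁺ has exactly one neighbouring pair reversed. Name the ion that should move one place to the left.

Na⁺

Compare adjacent ions: they are isoelectronic (10 e⁻) and Mg has more protons than Na (12 vs 11), making Mg²⁺ smaller — yet in this decreasing list Mg²⁺ sits before Na⁺. Nothing else is reversed, so Na⁺ should move one place to the left.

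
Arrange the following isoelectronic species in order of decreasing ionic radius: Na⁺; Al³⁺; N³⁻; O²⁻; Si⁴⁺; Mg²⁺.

Isoelectronic series (10 e⁻ each). Size is set by nuclear charge: more protons means a smaller ion. Si⁴⁺ (Z=14), Al³⁺ (Z=13), Mg²⁺ (Z=12), Na⁺ (Z=11), O²⁻ (Z=8), N³⁻ (Z=7).

N³⁻ > O²⁻ > Na⁺ > Mg²⁺ > Al³⁺ > Si⁴⁺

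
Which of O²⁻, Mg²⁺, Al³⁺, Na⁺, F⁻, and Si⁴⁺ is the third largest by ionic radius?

All of these have 10 electrons (isoelectronic). With the same electron cloud, the ion with the most protons pulls it in tightest. Nuclear charges: Si⁴⁺ (Z=14), Al³⁺ (Z=13), Mg²⁺ (Z=12), Na⁺ (Z=11), F⁻ (Z=9), O²⁻ (Z=8). Highest Z is smallest.
That gives Si⁴⁺ < Al³⁺ < Mg²⁺ < Na⁺ < F⁻ < O²⁻. From the largest end, number 3 is Na⁺.

Na⁺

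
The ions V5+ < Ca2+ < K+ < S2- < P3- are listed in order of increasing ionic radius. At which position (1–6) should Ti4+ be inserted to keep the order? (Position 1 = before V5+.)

2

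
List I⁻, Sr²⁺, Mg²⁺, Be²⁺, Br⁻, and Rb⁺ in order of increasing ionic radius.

Be²⁺ has 2 e⁻ (Z=4), Mg²⁺ has 10 e⁻ (Z=12), Sr²⁺ has 36 e⁻ (Z=38), Rb⁺ has 36 e⁻ (Z=37), Br⁻ has 36 e⁻ (Z=35), I⁻ has 54 e⁻ (Z=53). Be²⁺ < Mg²⁺ (same group, period 2 vs 3); Mg²⁺ < Sr²⁺ (same group, period 3 vs 5); Sr²⁺ < Rb⁺ (both 36 e⁻, Z=38>37); Rb⁺ < Br⁻ (both 36 e⁻, Z=37>35); Br⁻ < I⁻ (same group, period 4 vs 5).

Be²⁺ < Mg²⁺ < Sr²⁺ < Rb⁺ < Br⁻ < I⁻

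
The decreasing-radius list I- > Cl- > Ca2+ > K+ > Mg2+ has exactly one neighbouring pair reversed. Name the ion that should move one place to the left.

Check each adjacent pair. Ca2+ and K+ are reversed: they are isoelectronic (18 e⁻) and Ca has more protons than K (20 vs 19), making Ca2+ smaller. No other neighbouring pair contradicts the periodic trends, so K+ is the ion listed too late.

K+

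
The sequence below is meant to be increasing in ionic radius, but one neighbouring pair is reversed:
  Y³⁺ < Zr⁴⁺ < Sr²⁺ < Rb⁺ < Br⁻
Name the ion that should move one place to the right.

The pair Y³⁺, Zr⁴⁺ is the wrong way round — both have 36 electrons but Z(Zr)=40 > Z(Y)=39, so Zr⁴⁺ should be the smaller of the two. All other adjacent pairs agree with periodic trends, so Y³⁺ is the misplaced ion.

Y³⁺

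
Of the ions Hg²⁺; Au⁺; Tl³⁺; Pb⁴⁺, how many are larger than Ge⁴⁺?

4

Electron counts and nuclear charges: Ge⁴⁺ has 28 e⁻ (Z=32), Pb⁴⁺ has 78 e⁻ (Z=82), Tl³⁺ has 78 e⁻ (Z=81), Hg²⁺ has 78 e⁻ (Z=80), Au⁺ has 78 e⁻ (Z=79). Ge⁴⁺ < Pb⁴⁺ (same group, 2 shells fewer); Pb⁴⁺ < Tl³⁺ (both 78 e⁻, Z=82>81); Tl³⁺ < Hg²⁺ (both 78 e⁻, Z=81>80); Hg²⁺ < Au⁺ (isoelectronic, higher Z=80 is smaller).
Relative to Ge⁴⁺, the ions that are larger are Pb⁴⁺, Tl³⁺, Hg²⁺, Au⁺. So 4 are larger.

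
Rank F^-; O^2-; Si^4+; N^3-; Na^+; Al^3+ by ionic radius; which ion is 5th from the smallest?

Isoelectronic series (10 e⁻ each). Size is set by nuclear charge: more protons means a smaller ion. Si^4+ (Z=14), Al^3+ (Z=13), Na^+ (Z=11), F^- (Z=9), O^2- (Z=8), N^3- (Z=7).
That gives Si^4+ < Al^3+ < Na^+ < F^- < O^2- < N^3-. From the smallest end, number 5 is O^2-.

O^2-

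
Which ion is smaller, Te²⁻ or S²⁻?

S²⁻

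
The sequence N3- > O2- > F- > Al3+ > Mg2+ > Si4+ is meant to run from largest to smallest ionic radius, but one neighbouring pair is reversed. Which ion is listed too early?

Al3+

Compare adjacent ions: Al3+ and Mg2+ share 10 electrons; the higher nuclear charge on Al (Z=13) contracts it more, so Al3+ < Mg2+ — yet in this decreasing list Al3+ sits before Mg2+. Nothing else is reversed, so Al3+ should move one place to the right.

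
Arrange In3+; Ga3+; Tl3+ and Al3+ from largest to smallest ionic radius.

All are in the same group with charge +3. Radius grows down the group as n (the outermost shell) increases.

Tl3+ > In3+ > Ga3+ > Al3+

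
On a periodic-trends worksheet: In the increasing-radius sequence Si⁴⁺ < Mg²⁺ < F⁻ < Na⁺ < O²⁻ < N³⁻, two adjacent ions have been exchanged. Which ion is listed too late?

Scanning neighbour by neighbour, only F⁻/Na⁺ violates a trend: they are isoelectronic (10 e⁻) and Na has more protons than F (11 vs 9), making Na⁺ smaller. That makes Na⁺ the one sitting a position late relative to where it belongs.

Na⁺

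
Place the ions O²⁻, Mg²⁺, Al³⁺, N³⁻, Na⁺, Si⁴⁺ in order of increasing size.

All of these have 10 electrons (isoelectronic). With the same electron cloud, the ion with the most protons pulls it in tightest. Nuclear charges: Si⁴⁺ (Z=14), Al³⁺ (Z=13), Mg²⁺ (Z=12), Na⁺ (Z=11), O²⁻ (Z=8), N³⁻ (Z=7). Highest Z is smallest.

Si⁴⁺ < Al³⁺ < Mg²⁺ < Na⁺ < O²⁻ < N³⁻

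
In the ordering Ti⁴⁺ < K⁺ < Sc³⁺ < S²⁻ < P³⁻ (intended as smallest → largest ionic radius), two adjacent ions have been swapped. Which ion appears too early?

K⁺

The pair K⁺, Sc³⁺ is the wrong way round — both have 18 electrons but Z(Sc)=21 > Z(K)=19, so Sc³⁺ should be the smaller of the two. All other adjacent pairs agree with periodic trends, so K⁺ is the misplaced ion.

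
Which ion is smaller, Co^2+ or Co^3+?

Co^3+

For a single element, ionic radius drops as positive charge rises — Co^3+ < Co^2+.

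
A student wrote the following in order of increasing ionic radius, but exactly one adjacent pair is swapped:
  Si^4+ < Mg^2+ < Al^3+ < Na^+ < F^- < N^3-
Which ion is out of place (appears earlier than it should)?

Mg^2+

The pair Mg^2+, Al^3+ is the wrong way round — Al^3+ and Mg^2+ share 10 electrons; the higher nuclear charge on Al (Z=13) contracts it more, so Al^3+ < Mg^2+. All other adjacent pairs agree with periodic trends, so Mg^2+ is the misplaced ion.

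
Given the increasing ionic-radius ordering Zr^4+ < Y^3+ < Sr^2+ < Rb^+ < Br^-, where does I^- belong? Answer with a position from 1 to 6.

Work out protons and electrons: Zr^4+: 36 e⁻, Z=40, Y^3+: 36 e⁻, Z=39, Sr^2+: 36 e⁻, Z=38, Rb^+: 36 e⁻, Z=37, Br^-: 36 e⁻, Z=35, I^-: 54 e⁻, Z=53. Zr^4+ < Y^3+ (isoelectronic, higher Z=40 is smaller); Y^3+ < Sr^2+ (both 36 e⁻, Z=39>38); Sr^2+ < Rb^+ (both 36 e⁻, Z=38>37); Rb^+ < Br^- (isoelectronic, higher Z=37 is smaller); Br^- < I^- (same group, period 4 vs 5).
With I^- included the full order is Zr^4+ < Y^3+ < Sr^2+ < Rb^+ < Br^- < I^-, so it takes position 6.

6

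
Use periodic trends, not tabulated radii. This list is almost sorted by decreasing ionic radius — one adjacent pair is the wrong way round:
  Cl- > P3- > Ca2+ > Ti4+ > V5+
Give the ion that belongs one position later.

Scanning neighbour by neighbour, only Cl-/P3- violates a trend: they are isoelectronic (18 e⁻) and Cl has more protons than P (17 vs 15), making Cl- smaller. That makes Cl- the one sitting a position early relative to where it belongs.

Cl-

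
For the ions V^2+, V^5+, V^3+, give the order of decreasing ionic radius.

For a single element, ionic radius drops as positive charge rises — V^5+ < V^2+.

V^2+ > V^3+ > V^5+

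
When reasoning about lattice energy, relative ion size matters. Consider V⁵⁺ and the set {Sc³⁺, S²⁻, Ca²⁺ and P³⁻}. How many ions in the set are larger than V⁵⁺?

These species are isoelectronic with 18 electrons. The only difference is the number of protons: V⁵⁺ (Z=23), Sc³⁺ (Z=21), Ca²⁺ (Z=20), S²⁻ (Z=16), P³⁻ (Z=15). The strongest nuclear pull (V⁵⁺) gives the smallest ion.
Placing each against V⁵⁺: smaller — none; larger — Sc³⁺, Ca²⁺, S²⁻, P³⁻. So 4 are larger.

4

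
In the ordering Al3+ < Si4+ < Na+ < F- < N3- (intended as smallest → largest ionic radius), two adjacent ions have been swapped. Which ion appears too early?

Al3+

Compare adjacent ions: they are isoelectronic (10 e⁻) and Si has more protons than Al (14 vs 13), making Si4+ smaller — yet in this increasing list Al3+ sits before Si4+. Nothing else is reversed, so Al3+ should move one place to the right.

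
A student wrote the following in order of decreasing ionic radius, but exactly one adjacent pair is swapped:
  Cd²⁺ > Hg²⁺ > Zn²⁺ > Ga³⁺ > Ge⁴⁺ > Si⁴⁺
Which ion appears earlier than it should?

Cd²⁺

Compare adjacent ions: both in group 12 with the same charge; Cd²⁺ (period 5) has the smaller radius — yet in this decreasing list Cd²⁺ sits before Hg²⁺. Nothing else is reversed, so Cd²⁺ should move one place to the right.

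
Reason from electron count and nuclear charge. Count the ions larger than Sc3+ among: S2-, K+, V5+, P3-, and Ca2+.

4

Each ion has 18 electrons. The ranking follows nuclear charge in reverse — greater Z gives a smaller radius. V5+ (Z=23), Sc3+ (Z=21), Ca2+ (Z=20), K+ (Z=19), S2- (Z=16), P3- (Z=15).
Ordering all of them (including Sc3+) by radius gives V5+ < Sc3+ < Ca2+ < K+ < S2- < P3-. So 4 are larger.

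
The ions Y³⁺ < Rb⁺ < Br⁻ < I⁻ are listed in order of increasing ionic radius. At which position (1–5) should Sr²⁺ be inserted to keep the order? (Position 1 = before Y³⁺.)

Electron counts and nuclear charges: Y³⁺ (Z=39, 36 e⁻), Sr²⁺ (Z=38, 36 e⁻), Rb⁺ (Z=37, 36 e⁻), Br⁻ (Z=35, 36 e⁻), I⁻ (Z=53, 54 e⁻). Y³⁺ < Sr²⁺ (both 36 e⁻, Z=39>38); Sr²⁺ < Rb⁺ (both 36 e⁻, Z=38>37); Rb⁺ < Br⁻ (both 36 e⁻, Z=37>35); Br⁻ < I⁻ (same group, period 4 vs 5).
The complete sequence is Y³⁺ < Sr²⁺ < Rb⁺ < Br⁻ < I⁻. Sr²⁺ sits at position 2.

2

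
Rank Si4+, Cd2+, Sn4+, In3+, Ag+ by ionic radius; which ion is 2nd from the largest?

Cd2+

Tabulating Z and e⁻: Si4+ (Z=14, 10 e⁻), Sn4+ (Z=50, 46 e⁻), In3+ (Z=49, 46 e⁻), Cd2+ (Z=48, 46 e⁻), Ag+ (Z=47, 46 e⁻). Si4+ < Sn4+ (same group, period 3 vs 5); Sn4+ < In3+ (both 46 e⁻, Z=50>49); In3+ < Cd2+ (both 46 e⁻, Z=49>48); Cd2+ < Ag+ (isoelectronic, higher Z=48 is smaller).
Full ascending order: Si4+ < Sn4+ < In3+ < Cd2+ < Ag+. Counting from the largest, position 2 is Cd2+.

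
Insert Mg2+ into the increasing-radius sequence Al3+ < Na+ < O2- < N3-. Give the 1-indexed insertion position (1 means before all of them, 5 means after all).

2

These species are isoelectronic with 10 electrons. The only difference is the number of protons: Al3+ (Z=13), Mg2+ (Z=12), Na+ (Z=11), O2- (Z=8), N3- (Z=7). The strongest nuclear pull (Al3+) gives the smallest ion.
With Mg2+ included the full order is Al3+ < Mg2+ < Na+ < O2- < N3-, so it takes position 2.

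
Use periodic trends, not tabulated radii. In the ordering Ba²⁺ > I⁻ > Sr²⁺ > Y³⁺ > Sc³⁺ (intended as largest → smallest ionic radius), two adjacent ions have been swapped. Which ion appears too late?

I⁻

The pair Ba²⁺, I⁻ is the wrong way round — they are isoelectronic (54 e⁻) and Ba has more protons than I (56 vs 53), making Ba²⁺ smaller. All other adjacent pairs agree with periodic trends, so I⁻ is the misplaced ion.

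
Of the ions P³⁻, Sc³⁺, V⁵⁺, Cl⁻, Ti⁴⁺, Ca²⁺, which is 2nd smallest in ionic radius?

Ti⁴⁺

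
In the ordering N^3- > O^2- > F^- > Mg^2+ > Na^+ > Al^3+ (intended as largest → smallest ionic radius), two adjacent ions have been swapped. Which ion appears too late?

Na^+

The pair Mg^2+, Na^+ is the wrong way round — both have 10 electrons but Z(Mg)=12 > Z(Na)=11, so Mg^2+ should be the smaller of the two. All other adjacent pairs agree with periodic trends, so Na^+ is the misplaced ion.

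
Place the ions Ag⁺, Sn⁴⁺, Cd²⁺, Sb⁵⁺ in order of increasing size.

Sb⁵⁺ < Sn⁴⁺ < Cd²⁺ < Ag⁺

Isoelectronic series (46 e⁻ each). Size is set by nuclear charge: more protons means a smaller ion. Sb⁵⁺ (Z=51), Sn⁴⁺ (Z=50), Cd²⁺ (Z=48), Ag⁺ (Z=47).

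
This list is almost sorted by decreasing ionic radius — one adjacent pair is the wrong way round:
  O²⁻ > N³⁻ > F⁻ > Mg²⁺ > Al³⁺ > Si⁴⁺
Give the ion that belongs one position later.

O²⁻

Check each adjacent pair. O²⁻ and N³⁻ are reversed: O²⁻ and N³⁻ share 10 electrons; the higher nuclear charge on O (Z=8) contracts it more, so O²⁻ < N³⁻. No other neighbouring pair contradicts the periodic trends, so O²⁻ is the ion listed too early.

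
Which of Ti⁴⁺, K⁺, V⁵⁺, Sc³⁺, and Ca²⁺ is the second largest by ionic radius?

Ca²⁺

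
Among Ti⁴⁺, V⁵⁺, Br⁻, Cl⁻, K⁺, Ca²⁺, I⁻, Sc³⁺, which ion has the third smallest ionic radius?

Electron counts and nuclear charges: V⁵⁺ (Z=23, 18 e⁻), Ti⁴⁺ (Z=22, 18 e⁻), Sc³⁺ (Z=21, 18 e⁻), Ca²⁺ (Z=20, 18 e⁻), K⁺ (Z=19, 18 e⁻), Cl⁻ (Z=17, 18 e⁻), Br⁻ (Z=35, 36 e⁻), I⁻ (Z=53, 54 e⁻). V⁵⁺ < Ti⁴⁺ (isoelectronic, higher Z=23 is smaller); Ti⁴⁺ < Sc³⁺ (both 18 e⁻, Z=22>21); Sc³⁺ < Ca²⁺ (both 18 e⁻, Z=21>20); Ca²⁺ < K⁺ (isoelectronic, higher Z=20 is smaller); K⁺ < Cl⁻ (isoelectronic, higher Z=19 is smaller); Cl⁻ < Br⁻ (same group, 1 shell fewer); Br⁻ < I⁻ (same group, period 4 vs 5).
Full ascending order: V⁵⁺ < Ti⁴⁺ < Sc³⁺ < Ca²⁺ < K⁺ < Cl⁻ < Br⁻ < I⁻. Counting from the smallest, position 3 is Sc³⁺.

Sc³⁺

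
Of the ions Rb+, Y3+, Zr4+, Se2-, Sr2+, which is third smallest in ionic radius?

Sr2+

All of these have 36 electrons (isoelectronic). With the same electron cloud, the ion with the most protons pulls it in tightest. Nuclear charges: Zr4+ (Z=40), Y3+ (Z=39), Sr2+ (Z=38), Rb+ (Z=37), Se2- (Z=34). Highest Z is smallest.
Ordering: Zr4+ < Y3+ < Sr2+ < Rb+ < Se2-. The third smallest is Sr2+.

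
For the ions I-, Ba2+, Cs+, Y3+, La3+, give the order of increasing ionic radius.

Tabulating Z and e⁻: Y3+ has 36 e⁻ (Z=39), La3+ has 54 e⁻ (Z=57), Ba2+ has 54 e⁻ (Z=56), Cs+ has 54 e⁻ (Z=55), I- has 54 e⁻ (Z=53). Y3+ < La3+ (same group, period 5 vs 6); La3+ < Ba2+ (isoelectronic, higher Z=57 is smaller); Ba2+ < Cs+ (both 54 e⁻, Z=56>55); Cs+ < I- (both 54 e⁻, Z=55>53).

Y3+ < La3+ < Ba2+ < Cs+ < I-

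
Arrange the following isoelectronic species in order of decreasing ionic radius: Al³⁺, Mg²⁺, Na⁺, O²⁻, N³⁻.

N³⁻ > O²⁻ > Na⁺ > Mg²⁺ > Al³⁺

These species are isoelectronic with 10 electrons. The only difference is the number of protons: Al³⁺ (Z=13), Mg²⁺ (Z=12), Na⁺ (Z=11), O²⁻ (Z=8), N³⁻ (Z=7). The strongest nuclear pull (Al³⁺) gives the smallest ion.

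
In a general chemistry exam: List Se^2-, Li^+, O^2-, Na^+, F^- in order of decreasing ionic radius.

Se^2- > O^2- > F^- > Na^+ > Li^+

Work out protons and electrons: Li^+: 2 e⁻, Z=3, Na^+: 10 e⁻, Z=11, F^-: 10 e⁻, Z=9, O^2-: 10 e⁻, Z=8, Se^2-: 36 e⁻, Z=34. Li^+ < Na^+ (same group, 1 shell fewer); Na^+ < F^- (both 10 e⁻, Z=11>9); F^- < O^2- (both 10 e⁻, Z=9>8); O^2- < Se^2- (same group, period 2 vs 4).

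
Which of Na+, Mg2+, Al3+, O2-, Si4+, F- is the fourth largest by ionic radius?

Mg2+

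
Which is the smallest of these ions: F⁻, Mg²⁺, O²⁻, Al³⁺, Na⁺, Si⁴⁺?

All of these have 10 electrons (isoelectronic). With the same electron cloud, the ion with the most protons pulls it in tightest. Nuclear charges: Si⁴⁺ (Z=14), Al³⁺ (Z=13), Mg²⁺ (Z=12), Na⁺ (Z=11), F⁻ (Z=9), O²⁻ (Z=8). Highest Z is smallest.

Si⁴⁺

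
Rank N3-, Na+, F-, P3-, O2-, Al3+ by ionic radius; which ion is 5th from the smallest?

Tabulating Z and e⁻: Al3+ (Z=13, 10 e⁻), Na+ (Z=11, 10 e⁻), F- (Z=9, 10 e⁻), O2- (Z=8, 10 e⁻), N3- (Z=7, 10 e⁻), P3- (Z=15, 18 e⁻). Al3+ < Na+ (both 10 e⁻, Z=13>11); Na+ < F- (isoelectronic, higher Z=11 is smaller); F- < O2- (isoelectronic, higher Z=9 is smaller); O2- < N3- (isoelectronic, higher Z=8 is smaller); N3- < P3- (same group, 1 shell fewer).
That gives Al3+ < Na+ < F- < O2- < N3- < P3-. From the smallest end, number 5 is N3-.

N3-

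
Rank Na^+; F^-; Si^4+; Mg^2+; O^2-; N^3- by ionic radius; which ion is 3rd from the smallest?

These species are isoelectronic with 10 electrons. The only difference is the number of protons: Si^4+ (Z=14), Mg^2+ (Z=12), Na^+ (Z=11), F^- (Z=9), O^2- (Z=8), N^3- (Z=7). The strongest nuclear pull (Si^4+) gives the smallest ion.
So the order is Si^4+ < Mg^2+ < Na^+ < F^- < O^2- < N^3-; the 3rd-smallest ion is Na^+.

Na^+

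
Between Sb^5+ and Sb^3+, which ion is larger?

Sb^3+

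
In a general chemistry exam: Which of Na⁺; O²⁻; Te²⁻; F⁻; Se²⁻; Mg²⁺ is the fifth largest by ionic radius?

Na⁺

Work out protons and electrons: Mg²⁺ (Z=12, 10 e⁻), Na⁺ (Z=11, 10 e⁻), F⁻ (Z=9, 10 e⁻), O²⁻ (Z=8, 10 e⁻), Se²⁻ (Z=34, 36 e⁻), Te²⁻ (Z=52, 54 e⁻). Mg²⁺ < Na⁺ (both 10 e⁻, Z=12>11); Na⁺ < F⁻ (isoelectronic, higher Z=11 is smaller); F⁻ < O²⁻ (both 10 e⁻, Z=9>8); O²⁻ < Se²⁻ (same group, 2 shells fewer); Se²⁻ < Te²⁻ (same group, 1 shell fewer).
Ordering: Mg²⁺ < Na⁺ < F⁻ < O²⁻ < Se²⁻ < Te²⁻. The fifth largest is Na⁺.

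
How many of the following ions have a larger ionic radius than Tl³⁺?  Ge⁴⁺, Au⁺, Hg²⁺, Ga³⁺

Work out protons and electrons: Ge⁴⁺ has 28 e⁻ (Z=32), Ga³⁺ has 28 e⁻ (Z=31), Tl³⁺ has 78 e⁻ (Z=81), Hg²⁺ has 78 e⁻ (Z=80), Au⁺ has 78 e⁻ (Z=79). Ge⁴⁺ < Ga³⁺ (isoelectronic, higher Z=32 is smaller); Ga³⁺ < Tl³⁺ (same group, 2 shells fewer); Tl³⁺ < Hg²⁺ (isoelectronic, higher Z=81 is smaller); Hg²⁺ < Au⁺ (isoelectronic, higher Z=80 is smaller).
Placing each against Tl³⁺: smaller — Ge⁴⁺, Ga³⁺; larger — Hg²⁺, Au⁺. So 2 are larger.

2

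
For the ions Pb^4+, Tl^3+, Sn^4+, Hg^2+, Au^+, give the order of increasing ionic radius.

Sn^4+ (Z=50, 46 e⁻), Pb^4+ (Z=82, 78 e⁻), Tl^3+ (Z=81, 78 e⁻), Hg^2+ (Z=80, 78 e⁻), Au^+ (Z=79, 78 e⁻). Sn^4+ < Pb^4+ (same group, period 5 vs 6); Pb^4+ < Tl^3+ (isoelectronic, higher Z=82 is smaller); Tl^3+ < Hg^2+ (both 78 e⁻, Z=81>80); Hg^2+ < Au^+ (isoelectronic, higher Z=80 is smaller).

Sn^4+ < Pb^4+ < Tl^3+ < Hg^2+ < Au^+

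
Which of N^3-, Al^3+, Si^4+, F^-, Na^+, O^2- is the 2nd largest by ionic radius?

O^2-

Isoelectronic series (10 e⁻ each). Size is set by nuclear charge: more protons means a smaller ion. Si^4+ (Z=14), Al^3+ (Z=13), Na^+ (Z=11), F^- (Z=9), O^2- (Z=8), N^3- (Z=7).
So the order is Si^4+ < Al^3+ < Na^+ < F^- < O^2- < N^3-; the 2nd-largest ion is O^2-.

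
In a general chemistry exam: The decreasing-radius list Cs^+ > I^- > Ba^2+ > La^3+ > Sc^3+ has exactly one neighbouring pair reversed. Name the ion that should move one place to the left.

I^-

Scanning neighbour by neighbour, only Cs^+/I^- violates a trend: they are isoelectronic (54 e⁻) and Cs has more protons than I (55 vs 53), making Cs^+ smaller. That makes I^- the one sitting a position late relative to where it belongs.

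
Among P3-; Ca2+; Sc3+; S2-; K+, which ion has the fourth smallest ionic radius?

Isoelectronic series (18 e⁻ each). Size is set by nuclear charge: more protons means a smaller ion. Sc3+ (Z=21), Ca2+ (Z=20), K+ (Z=19), S2- (Z=16), P3- (Z=15).
That gives Sc3+ < Ca2+ < K+ < S2- < P3-. From the smallest end, number 4 is S2-.

S2-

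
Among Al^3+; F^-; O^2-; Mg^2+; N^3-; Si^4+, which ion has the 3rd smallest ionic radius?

These species are isoelectronic with 10 electrons. The only difference is the number of protons: Si^4+ (Z=14), Al^3+ (Z=13), Mg^2+ (Z=12), F^- (Z=9), O^2- (Z=8), N^3- (Z=7). The strongest nuclear pull (Si^4+) gives the smallest ion.
Ordering: Si^4+ < Al^3+ < Mg^2+ < F^- < O^2- < N^3-. The 3rd smallest is Mg^2+.

Mg^2+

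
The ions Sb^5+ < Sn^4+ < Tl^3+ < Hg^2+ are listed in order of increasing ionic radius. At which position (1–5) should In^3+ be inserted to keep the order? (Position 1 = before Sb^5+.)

First list Z and electron count for each: Sb^5+ (Z=51, 46 e⁻), Sn^4+ (Z=50, 46 e⁻), In^3+ (Z=49, 46 e⁻), Tl^3+ (Z=81, 78 e⁻), Hg^2+ (Z=80, 78 e⁻). Sb^5+ < Sn^4+ (isoelectronic, higher Z=51 is smaller); Sn^4+ < In^3+ (isoelectronic, higher Z=50 is smaller); In^3+ < Tl^3+ (same group, 1 shell fewer); Tl^3+ < Hg^2+ (isoelectronic, higher Z=81 is smaller).
Merged order: Sb^5+ < Sn^4+ < In^3+ < Tl^3+ < Hg^2+ — In^3+ is number 3.

3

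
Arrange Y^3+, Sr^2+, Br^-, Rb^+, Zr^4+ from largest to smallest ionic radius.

Br^- > Rb^+ > Sr^2+ > Y^3+ > Zr^4+

These species are isoelectronic with 36 electrons. The only difference is the number of protons: Zr^4+ (Z=40), Y^3+ (Z=39), Sr^2+ (Z=38), Rb^+ (Z=37), Br^- (Z=35). The strongest nuclear pull (Zr^4+) gives the smallest ion.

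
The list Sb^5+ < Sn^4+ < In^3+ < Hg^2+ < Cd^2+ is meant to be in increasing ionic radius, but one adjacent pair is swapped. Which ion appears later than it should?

Check each adjacent pair. Hg^2+ and Cd^2+ are reversed: same group and charge — period 5 sits above period 6, so Cd^2+ is smaller. No other neighbouring pair contradicts the periodic trends, so Cd^2+ is the ion listed too late.

Cd^2+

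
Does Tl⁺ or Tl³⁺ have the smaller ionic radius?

Tl³⁺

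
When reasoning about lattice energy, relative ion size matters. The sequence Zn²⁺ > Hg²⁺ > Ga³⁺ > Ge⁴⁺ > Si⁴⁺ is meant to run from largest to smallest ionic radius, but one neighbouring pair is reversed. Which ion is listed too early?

Check each adjacent pair. Zn²⁺ and Hg²⁺ are reversed: Zn²⁺ and Hg²⁺ are in one column with the same charge; the lighter period-4 ion has 2 fewer shells and is smaller. No other neighbouring pair contradicts the periodic trends, so Zn²⁺ is the ion listed too early.

Zn²⁺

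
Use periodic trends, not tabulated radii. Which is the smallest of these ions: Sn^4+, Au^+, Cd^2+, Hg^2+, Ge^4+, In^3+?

Ge^4+

Work out protons and electrons: Ge^4+: 28 e⁻, Z=32, Sn^4+: 46 e⁻, Z=50, In^3+: 46 e⁻, Z=49, Cd^2+: 46 e⁻, Z=48, Hg^2+: 78 e⁻, Z=80, Au^+: 78 e⁻, Z=79. Ge^4+ < Sn^4+ (same group, period 4 vs 5); Sn^4+ < In^3+ (isoelectronic, higher Z=50 is smaller); In^3+ < Cd^2+ (isoelectronic, higher Z=49 is smaller); Cd^2+ < Hg^2+ (same group, 1 shell fewer); Hg^2+ < Au^+ (both 78 e⁻, Z=80>79).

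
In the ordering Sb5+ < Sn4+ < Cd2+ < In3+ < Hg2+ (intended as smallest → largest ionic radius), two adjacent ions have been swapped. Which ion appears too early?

Scanning neighbour by neighbour, only Cd2+/In3+ violates a trend: In3+ and Cd2+ share 46 electrons; the higher nuclear charge on In (Z=49) contracts it more, so In3+ < Cd2+. That makes Cd2+ the one sitting a position early relative to where it belongs.

Cd2+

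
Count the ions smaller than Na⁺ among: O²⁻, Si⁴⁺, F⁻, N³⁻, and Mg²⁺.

Isoelectronic series (10 e⁻ each). Size is set by nuclear charge: more protons means a smaller ion. Si⁴⁺ (Z=14), Mg²⁺ (Z=12), Na⁺ (Z=11), F⁻ (Z=9), O²⁻ (Z=8), N³⁻ (Z=7).
Ordering all of them (including Na⁺) by radius gives Si⁴⁺ < Mg²⁺ < Na⁺ < F⁻ < O²⁻ < N³⁻. So 2 are smaller.

2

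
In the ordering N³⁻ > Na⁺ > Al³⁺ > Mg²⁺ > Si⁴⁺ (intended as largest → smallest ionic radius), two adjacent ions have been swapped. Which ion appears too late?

Compare adjacent ions: they are isoelectronic (10 e⁻) and Al has more protons than Mg (13 vs 12), making Al³⁺ smaller — yet in this decreasing list Al³⁺ sits before Mg²⁺. Nothing else is reversed, so Mg²⁺ should move one place to the left.

Mg²⁺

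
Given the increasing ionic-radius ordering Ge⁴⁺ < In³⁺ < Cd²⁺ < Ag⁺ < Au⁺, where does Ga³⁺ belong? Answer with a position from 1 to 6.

Ge⁴⁺ has 28 e⁻ (Z=32), Ga³⁺ has 28 e⁻ (Z=31), In³⁺ has 46 e⁻ (Z=49), Cd²⁺ has 46 e⁻ (Z=48), Ag⁺ has 46 e⁻ (Z=47), Au⁺ has 78 e⁻ (Z=79). Ge⁴⁺ < Ga³⁺ (both 28 e⁻, Z=32>31); Ga³⁺ < In³⁺ (same group, 1 shell fewer); In³⁺ < Cd²⁺ (isoelectronic, higher Z=49 is smaller); Cd²⁺ < Ag⁺ (both 46 e⁻, Z=48>47); Ag⁺ < Au⁺ (same group, period 5 vs 6).
Merged order: Ge⁴⁺ < Ga³⁺ < In³⁺ < Cd²⁺ < Ag⁺ < Au⁺ — Ga³⁺ is number 2.

2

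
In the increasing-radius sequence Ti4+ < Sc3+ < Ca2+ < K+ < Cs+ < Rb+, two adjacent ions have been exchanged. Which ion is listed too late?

Rb+

Check each adjacent pair. Cs+ and Rb+ are reversed: same group and charge — period 5 sits above period 6, so Rb+ is smaller. No other neighbouring pair contradicts the periodic trends, so Rb+ is the ion listed too late.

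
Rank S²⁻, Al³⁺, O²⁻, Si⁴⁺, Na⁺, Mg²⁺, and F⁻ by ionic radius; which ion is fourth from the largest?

Na⁺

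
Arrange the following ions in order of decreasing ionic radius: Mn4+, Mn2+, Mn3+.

For a single element, ionic radius drops as positive charge rises — Mn4+ < Mn2+.

Mn2+ > Mn3+ > Mn4+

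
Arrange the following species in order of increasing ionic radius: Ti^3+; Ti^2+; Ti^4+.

For a single element, ionic radius drops as positive charge rises — Ti^4+ < Ti^2+.

Ti^4+ < Ti^3+ < Ti^2+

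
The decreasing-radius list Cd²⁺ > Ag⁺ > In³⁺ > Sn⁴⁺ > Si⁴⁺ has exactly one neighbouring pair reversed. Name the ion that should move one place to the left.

Check each adjacent pair. Cd²⁺ and Ag⁺ are reversed: both have 46 electrons but Z(Cd)=48 > Z(Ag)=47, so Cd²⁺ should be the smaller of the two. No other neighbouring pair contradicts the periodic trends, so Ag⁺ is the ion listed too late.

Ag⁺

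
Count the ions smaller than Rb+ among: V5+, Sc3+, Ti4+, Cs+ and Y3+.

V5+ (Z=23, 18 e⁻), Ti4+ (Z=22, 18 e⁻), Sc3+ (Z=21, 18 e⁻), Y3+ (Z=39, 36 e⁻), Rb+ (Z=37, 36 e⁻), Cs+ (Z=55, 54 e⁻). V5+ < Ti4+ (both 18 e⁻, Z=23>22); Ti4+ < Sc3+ (both 18 e⁻, Z=22>21); Sc3+ < Y3+ (same group, period 4 vs 5); Y3+ < Rb+ (isoelectronic, higher Z=39 is smaller); Rb+ < Cs+ (same group, 1 shell fewer).
Overall: V5+ < Ti4+ < Sc3+ < Y3+ < Rb+ < Cs+. Rb+ has 4 below it and 1 above. So 4 are smaller.

4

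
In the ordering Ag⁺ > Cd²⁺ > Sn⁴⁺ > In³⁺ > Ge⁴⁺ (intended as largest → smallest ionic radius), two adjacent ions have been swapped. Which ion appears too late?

Compare adjacent ions: they are isoelectronic (46 e⁻) and Sn has more protons than In (50 vs 49), making Sn⁴⁺ smaller — yet in this decreasing list Sn⁴⁺ sits before In³⁺. Nothing else is reversed, so In³⁺ should move one place to the left.

In³⁺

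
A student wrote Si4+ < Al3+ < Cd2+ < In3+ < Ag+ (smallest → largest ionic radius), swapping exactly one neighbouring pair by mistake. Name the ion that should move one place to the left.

In3+

Compare adjacent ions: they are isoelectronic (46 e⁻) and In has more protons than Cd (49 vs 48), making In3+ smaller — yet in this increasing list Cd2+ sits before In3+. Nothing else is reversed, so In3+ should move one place to the left.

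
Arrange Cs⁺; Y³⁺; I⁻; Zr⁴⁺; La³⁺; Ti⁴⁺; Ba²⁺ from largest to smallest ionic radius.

Work out protons and electrons: Ti⁴⁺ has 18 e⁻ (Z=22), Zr⁴⁺ has 36 e⁻ (Z=40), Y³⁺ has 36 e⁻ (Z=39), La³⁺ has 54 e⁻ (Z=57), Ba²⁺ has 54 e⁻ (Z=56), Cs⁺ has 54 e⁻ (Z=55), I⁻ has 54 e⁻ (Z=53). Ti⁴⁺ < Zr⁴⁺ (same group, 1 shell fewer); Zr⁴⁺ < Y³⁺ (isoelectronic, higher Z=40 is smaller); Y³⁺ < La³⁺ (same group, 1 shell fewer); La³⁺ < Ba²⁺ (isoelectronic, higher Z=57 is smaller); Ba²⁺ < Cs⁺ (both 54 e⁻, Z=56>55); Cs⁺ < I⁻ (isoelectronic, higher Z=55 is smaller).

I⁻ > Cs⁺ > Ba²⁺ > La³⁺ > Y³⁺ > Zr⁴⁺ > Ti⁴⁺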